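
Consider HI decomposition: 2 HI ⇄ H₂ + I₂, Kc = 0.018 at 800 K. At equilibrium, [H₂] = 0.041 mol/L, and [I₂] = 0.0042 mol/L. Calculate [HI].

[HI] = 0.098 mol/L

At equilibrium, Kc = [H₂]·[I₂] / [HI]² = 0.018.
(0.041)·(0.0042) / ([HI])² = 0.018
[HI]² = 0.00957 ⇒ [HI] = 0.098 mol/L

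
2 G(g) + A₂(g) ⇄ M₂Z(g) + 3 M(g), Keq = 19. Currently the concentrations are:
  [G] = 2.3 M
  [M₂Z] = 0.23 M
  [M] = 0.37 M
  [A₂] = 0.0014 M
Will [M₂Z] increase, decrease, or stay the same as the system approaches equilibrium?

increase

Q = [M₂Z]·[M]³ / ([G]²·[A₂]) = (0.23)·(0.37)³ / ((2.3)²·(0.0014)) = 1.6
Q = 1.6 < Keq = 19: net forward reaction.
M₂Z is a product, so it increases.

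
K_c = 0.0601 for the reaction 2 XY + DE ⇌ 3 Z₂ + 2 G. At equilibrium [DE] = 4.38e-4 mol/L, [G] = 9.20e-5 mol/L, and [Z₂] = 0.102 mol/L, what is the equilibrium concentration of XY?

At equilibrium, K_c = [Z₂]³·[G]² / ([XY]²·[DE]) = 0.0601.
(0.102)³·(9.20e-5)² / (([XY])²·(4.38e-4)) = 0.0601
[XY]² = 3.41e-7 ⇒ [XY] = 5.84e-4 mol/L

[XY] = 5.84e-4 mol/L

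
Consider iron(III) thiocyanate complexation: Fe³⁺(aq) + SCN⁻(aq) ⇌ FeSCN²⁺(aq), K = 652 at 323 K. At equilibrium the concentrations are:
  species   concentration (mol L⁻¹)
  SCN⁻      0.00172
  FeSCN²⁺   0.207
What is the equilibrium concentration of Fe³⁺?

[Fe³⁺] = 0.185 mol L⁻¹

At equilibrium, K = [FeSCN²⁺] / ([Fe³⁺]·[SCN⁻]) = 652.
(0.207) / (([Fe³⁺])·(0.00172)) = 652
[Fe³⁺] = 0.185 mol L⁻¹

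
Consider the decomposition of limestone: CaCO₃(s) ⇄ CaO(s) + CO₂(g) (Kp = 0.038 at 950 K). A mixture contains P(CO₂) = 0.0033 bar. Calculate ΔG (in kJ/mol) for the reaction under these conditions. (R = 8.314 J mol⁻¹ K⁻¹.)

ΔG = -19.3 kJ/mol

(CaCO₃, CaO are pure solids — omitted from Qp.)
Qp = P(CO₂) = 0.00330
ΔG = RT ln(Qp/Kp) = (8.314 J mol⁻¹ K⁻¹)(950 K) × ln(0.00330/0.038)
   = (7.898 kJ/mol)(-2.444) = -19.3 kJ/mol
ΔG < 0, so the forward reaction is spontaneous (proceeds forward).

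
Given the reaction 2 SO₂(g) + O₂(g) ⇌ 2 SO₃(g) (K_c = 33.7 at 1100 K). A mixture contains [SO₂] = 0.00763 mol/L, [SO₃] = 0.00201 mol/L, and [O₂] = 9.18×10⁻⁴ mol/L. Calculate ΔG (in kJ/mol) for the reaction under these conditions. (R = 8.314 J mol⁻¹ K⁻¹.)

ΔG = 7.39 kJ/mol

Q_c = [SO₃]² / ([SO₂]²·[O₂]) = (0.00201)² / ((0.00763)²·(9.18×10⁻⁴)) = 75.6
ΔG = RT ln(Q_c/K_c) = (8.314 J mol⁻¹ K⁻¹)(1100 K) × ln(75.6/33.7)
   = (9.145 kJ/mol)(0.8080) = 7.39 kJ/mol
ΔG > 0, so the forward reaction is non-spontaneous (proceeds in reverse).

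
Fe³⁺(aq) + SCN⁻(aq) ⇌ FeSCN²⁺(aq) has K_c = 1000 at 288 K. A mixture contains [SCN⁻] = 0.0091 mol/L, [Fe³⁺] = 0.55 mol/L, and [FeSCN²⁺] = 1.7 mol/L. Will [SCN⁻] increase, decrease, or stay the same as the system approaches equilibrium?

decrease

Q_c = [FeSCN²⁺] / ([Fe³⁺]·[SCN⁻]) = (1.7) / ((0.55)·(0.0091)) = 340
Q_c = 340 < K_c = 1000: net forward reaction.
SCN⁻ is a reactant, so it decreases.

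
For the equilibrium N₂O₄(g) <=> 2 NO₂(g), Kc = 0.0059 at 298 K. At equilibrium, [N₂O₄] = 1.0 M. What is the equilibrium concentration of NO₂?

At equilibrium, Kc = [NO₂]² / [N₂O₄] = 0.0059.
([NO₂])² / (1.0) = 0.0059
[NO₂]² = 0.00590 ⇒ [NO₂] = 0.077 M

[NO₂] = 0.077 M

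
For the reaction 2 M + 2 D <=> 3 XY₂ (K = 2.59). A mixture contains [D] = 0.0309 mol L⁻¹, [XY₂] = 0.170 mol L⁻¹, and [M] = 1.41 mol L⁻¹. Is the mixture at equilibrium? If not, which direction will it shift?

Q = [XY₂]³ / ([M]²·[D]²) = (0.170)³ / ((1.41)²·(0.0309)²) = 2.59
Q = 2.59 = K; the system is at equilibrium.

yes, at equilibrium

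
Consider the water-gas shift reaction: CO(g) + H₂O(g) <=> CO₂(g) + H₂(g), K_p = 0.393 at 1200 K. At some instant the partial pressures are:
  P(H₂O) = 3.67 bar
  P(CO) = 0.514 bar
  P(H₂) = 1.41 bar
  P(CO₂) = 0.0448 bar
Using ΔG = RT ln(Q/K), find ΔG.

Q_p = P(CO₂)·P(H₂) / (P(CO)·P(H₂O)) = (0.0448)·(1.41) / ((0.514)·(3.67)) = 0.0335
ΔG = RT ln(Q_p/K_p) = (8.314 J mol⁻¹ K⁻¹)(1200 K) × ln(0.0335/0.393)
   = (9.977 kJ/mol)(-2.462) = -24.6 kJ/mol
ΔG < 0, so the forward reaction is spontaneous (proceeds forward).

ΔG = -24.6 kJ/mol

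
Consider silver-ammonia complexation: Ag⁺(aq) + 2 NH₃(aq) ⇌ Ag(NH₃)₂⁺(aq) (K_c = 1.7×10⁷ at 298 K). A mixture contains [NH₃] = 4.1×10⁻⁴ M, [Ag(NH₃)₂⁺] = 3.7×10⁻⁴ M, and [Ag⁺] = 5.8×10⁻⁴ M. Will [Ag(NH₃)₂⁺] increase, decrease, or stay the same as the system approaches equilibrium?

increase

Q_c = [Ag(NH₃)₂⁺] / ([Ag⁺]·[NH₃]²) = (3.7×10⁻⁴) / ((5.8×10⁻⁴)·(4.1×10⁻⁴)²) = 3.8×10⁶
Q_c = 3.8×10⁶ < K_c = 1.7×10⁷: net forward reaction.
Ag(NH₃)₂⁺ is a product, so it increases.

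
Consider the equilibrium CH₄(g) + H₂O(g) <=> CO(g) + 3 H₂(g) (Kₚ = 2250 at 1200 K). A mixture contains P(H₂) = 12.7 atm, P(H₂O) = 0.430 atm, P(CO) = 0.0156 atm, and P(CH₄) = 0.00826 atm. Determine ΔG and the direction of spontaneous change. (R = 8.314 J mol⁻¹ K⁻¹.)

Qₚ = P(CO)·P(H₂)³ / (P(CH₄)·P(H₂O)) = (0.0156)·(12.7)³ / ((0.00826)·(0.430)) = 9000
ΔG = RT ln(Qₚ/Kₚ) = (8.314 J mol⁻¹ K⁻¹)(1200 K) × ln(9000/2250)
   = (9.977 kJ/mol)(1.386) = 13.8 kJ/mol
ΔG > 0, so the forward reaction is non-spontaneous (proceeds in reverse).

ΔG = 13.8 kJ/mol; the forward reaction is non-spontaneous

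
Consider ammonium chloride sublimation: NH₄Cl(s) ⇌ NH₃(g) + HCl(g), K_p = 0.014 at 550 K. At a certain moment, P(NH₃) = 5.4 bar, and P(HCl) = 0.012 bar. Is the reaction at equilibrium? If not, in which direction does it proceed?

(NH₄Cl is a pure solid — omitted from Q_p.)
Q_p = P(NH₃)·P(HCl) = (5.4)·(0.012) = 0.065
Q_p = 0.065 > K_p = 0.014, so the reverse reaction proceeds.

toward reactants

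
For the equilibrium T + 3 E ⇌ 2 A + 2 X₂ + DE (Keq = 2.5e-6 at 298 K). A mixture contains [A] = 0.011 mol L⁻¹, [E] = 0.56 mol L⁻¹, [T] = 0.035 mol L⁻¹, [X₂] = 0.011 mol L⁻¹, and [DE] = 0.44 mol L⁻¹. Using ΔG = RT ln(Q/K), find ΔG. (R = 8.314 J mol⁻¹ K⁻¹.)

ΔG = -2.15 kJ/mol

Q = [A]²·[X₂]²·[DE] / ([T]·[E]³) = (0.011)²·(0.011)²·(0.44) / ((0.035)·(0.56)³) = 1.05e-6
ΔG = RT ln(Q/Keq) = (8.314 J mol⁻¹ K⁻¹)(298 K) × ln(1.05e-6/2.5e-6)
   = (2.478 kJ/mol)(-0.8675) = -2.15 kJ/mol
ΔG < 0, so the forward reaction is spontaneous (proceeds forward).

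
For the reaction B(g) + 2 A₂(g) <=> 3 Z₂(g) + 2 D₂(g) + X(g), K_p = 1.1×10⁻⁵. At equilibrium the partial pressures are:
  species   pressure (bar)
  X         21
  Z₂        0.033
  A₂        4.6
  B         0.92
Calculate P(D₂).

P(D₂) = 0.53 bar

At equilibrium, K_p = P(Z₂)³·P(D₂)²·P(X) / (P(B)·P(A₂)²) = 1.1×10⁻⁵.
(0.033)³·(P(D₂))²·(21) / ((0.92)·(4.6)²) = 1.1×10⁻⁵
P(D₂)² = 0.284 ⇒ P(D₂) = 0.53 bar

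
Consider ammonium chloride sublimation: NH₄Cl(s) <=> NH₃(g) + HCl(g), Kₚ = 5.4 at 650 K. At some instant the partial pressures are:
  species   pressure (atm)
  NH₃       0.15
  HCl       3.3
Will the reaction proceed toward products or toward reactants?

(NH₄Cl is a pure solid — omitted from Qₚ.)
Qₚ = P(NH₃)·P(HCl) = (0.15)·(3.3) = 0.50
Qₚ = 0.50 < Kₚ = 5.4, so the forward reaction proceeds.

in the forward direction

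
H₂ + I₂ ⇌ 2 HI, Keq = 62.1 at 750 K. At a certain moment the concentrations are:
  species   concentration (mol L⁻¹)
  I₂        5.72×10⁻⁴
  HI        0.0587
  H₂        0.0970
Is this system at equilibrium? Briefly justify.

Q = [HI]² / ([H₂]·[I₂]) = (0.0587)² / ((0.0970)·(5.72×10⁻⁴)) = 62.1
Q = 62.1 = Keq; the system is at equilibrium.

yes, at equilibrium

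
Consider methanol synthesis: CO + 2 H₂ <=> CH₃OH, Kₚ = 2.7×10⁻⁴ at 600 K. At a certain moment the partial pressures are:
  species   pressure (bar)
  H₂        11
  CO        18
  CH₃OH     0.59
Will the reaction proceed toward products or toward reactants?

neither direction; the system is at equilibrium

Qₚ = P(CH₃OH) / (P(CO)·P(H₂)²) = (0.59) / ((18)·(11)²) = 2.7×10⁻⁴
Qₚ = 2.7×10⁻⁴ = Kₚ, so the system is already at equilibrium.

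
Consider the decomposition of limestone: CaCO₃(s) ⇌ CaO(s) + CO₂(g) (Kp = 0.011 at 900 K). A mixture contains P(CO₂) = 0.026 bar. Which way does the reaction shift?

(CaCO₃, CaO are pure solids — omitted from Qp.)
Qp = P(CO₂) = 0.026
Qp = 0.026 > Kp = 0.011, so the reverse reaction proceeds.

toward reactants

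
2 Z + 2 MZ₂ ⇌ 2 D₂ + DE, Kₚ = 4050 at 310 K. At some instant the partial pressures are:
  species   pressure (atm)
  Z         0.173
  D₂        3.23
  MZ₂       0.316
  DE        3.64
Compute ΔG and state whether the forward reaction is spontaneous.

Qₚ = P(D₂)²·P(DE) / (P(Z)²·P(MZ₂)²) = (3.23)²·(3.64) / ((0.173)²·(0.316)²) = 12700
ΔG = RT ln(Qₚ/Kₚ) = (8.314 J mol⁻¹ K⁻¹)(310 K) × ln(12700/4050)
   = (2.577 kJ/mol)(1.143) = 2.95 kJ/mol
ΔG > 0, so the forward reaction is non-spontaneous (proceeds in reverse).

ΔG = 2.95 kJ/mol; the forward reaction is non-spontaneous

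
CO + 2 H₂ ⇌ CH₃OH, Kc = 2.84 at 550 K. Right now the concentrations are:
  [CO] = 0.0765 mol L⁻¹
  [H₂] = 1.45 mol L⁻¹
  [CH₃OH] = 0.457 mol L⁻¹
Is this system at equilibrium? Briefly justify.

Qc = [CH₃OH] / ([CO]·[H₂]²) = (0.457) / ((0.0765)·(1.45)²) = 2.84
Qc = 2.84 = Kc; the system is at equilibrium.

yes, at equilibrium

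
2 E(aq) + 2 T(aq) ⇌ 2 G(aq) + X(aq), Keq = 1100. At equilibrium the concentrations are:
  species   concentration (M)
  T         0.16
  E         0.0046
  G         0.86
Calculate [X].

[X] = 8.1×10⁻⁴ M

At equilibrium, Keq = [G]²·[X] / ([E]²·[T]²) = 1100.
(0.86)²·([X]) / ((0.0046)²·(0.16)²) = 1100
[X] = 8.06×10⁻⁴ = 8.1×10⁻⁴ M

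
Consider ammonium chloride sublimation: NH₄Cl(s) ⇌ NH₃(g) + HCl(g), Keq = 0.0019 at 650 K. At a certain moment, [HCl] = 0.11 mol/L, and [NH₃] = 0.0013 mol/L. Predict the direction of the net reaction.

forward (toward products)

(NH₄Cl is a pure solid — omitted from Q.)
Q = [NH₃]·[HCl] = (0.0013)·(0.11) = 1.4e-4
Q = 1.4e-4 < Keq = 0.0019, so the forward reaction proceeds.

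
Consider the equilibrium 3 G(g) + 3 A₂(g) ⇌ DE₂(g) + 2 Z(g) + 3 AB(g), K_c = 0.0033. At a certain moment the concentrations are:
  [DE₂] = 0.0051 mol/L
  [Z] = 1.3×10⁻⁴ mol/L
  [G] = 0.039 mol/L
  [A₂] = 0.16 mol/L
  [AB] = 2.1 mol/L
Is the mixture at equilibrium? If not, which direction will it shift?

yes, at equilibrium

Q_c = [DE₂]·[Z]²·[AB]³ / ([G]³·[A₂]³) = (0.0051)·(1.3×10⁻⁴)²·(2.1)³ / ((0.039)³·(0.16)³) = 0.0033
Q_c = 0.0033 = K_c; the system is at equilibrium.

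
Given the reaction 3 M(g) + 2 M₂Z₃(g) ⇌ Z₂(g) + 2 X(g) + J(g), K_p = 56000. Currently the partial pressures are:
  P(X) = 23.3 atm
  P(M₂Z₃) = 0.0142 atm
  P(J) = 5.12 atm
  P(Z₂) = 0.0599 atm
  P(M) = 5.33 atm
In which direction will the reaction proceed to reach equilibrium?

toward products

Q_p = P(Z₂)·P(X)²·P(J) / (P(M)³·P(M₂Z₃)²) = (0.0599)·(23.3)²·(5.12) / ((5.33)³·(0.0142)²) = 5450
Q_p = 5450 < K_p = 56000, so the forward reaction proceeds.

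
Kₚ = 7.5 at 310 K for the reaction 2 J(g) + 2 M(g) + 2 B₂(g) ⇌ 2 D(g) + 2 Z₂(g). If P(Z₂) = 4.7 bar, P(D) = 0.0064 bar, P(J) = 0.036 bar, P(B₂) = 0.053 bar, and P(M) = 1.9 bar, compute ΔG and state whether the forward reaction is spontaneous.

Qₚ = P(D)²·P(Z₂)² / (P(J)²·P(M)²·P(B₂)²) = (0.0064)²·(4.7)² / ((0.036)²·(1.9)²·(0.053)²) = 68.8
ΔG = RT ln(Qₚ/Kₚ) = (8.314 J mol⁻¹ K⁻¹)(310 K) × ln(68.8/7.5)
   = (2.577 kJ/mol)(2.216) = 5.71 kJ/mol
ΔG > 0, so the forward reaction is non-spontaneous (proceeds in reverse).

ΔG = 5.71 kJ/mol; the forward reaction is non-spontaneous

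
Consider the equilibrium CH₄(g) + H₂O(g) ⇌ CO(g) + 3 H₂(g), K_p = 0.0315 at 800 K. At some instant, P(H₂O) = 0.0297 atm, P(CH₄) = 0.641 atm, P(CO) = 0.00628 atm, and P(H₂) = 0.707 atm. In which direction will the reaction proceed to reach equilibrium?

Q_p = P(CO)·P(H₂)³ / (P(CH₄)·P(H₂O)) = (0.00628)·(0.707)³ / ((0.641)·(0.0297)) = 0.117
Q_p = 0.117 > K_p = 0.0315, so the reverse reaction proceeds.

in the reverse direction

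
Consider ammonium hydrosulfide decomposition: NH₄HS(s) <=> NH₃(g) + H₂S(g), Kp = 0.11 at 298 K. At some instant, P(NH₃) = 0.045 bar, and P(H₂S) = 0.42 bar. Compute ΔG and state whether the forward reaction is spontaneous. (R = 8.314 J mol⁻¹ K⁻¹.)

(NH₄HS is a pure solid — omitted from Qp.)
Qp = P(NH₃)·P(H₂S) = (0.045)·(0.42) = 0.0189
ΔG = RT ln(Qp/Kp) = (8.314 J mol⁻¹ K⁻¹)(298 K) × ln(0.0189/0.11)
   = (2.478 kJ/mol)(-1.761) = -4.36 kJ/mol
ΔG < 0, so the forward reaction is spontaneous (proceeds forward).

ΔG = -4.36 kJ/mol; the forward reaction is spontaneous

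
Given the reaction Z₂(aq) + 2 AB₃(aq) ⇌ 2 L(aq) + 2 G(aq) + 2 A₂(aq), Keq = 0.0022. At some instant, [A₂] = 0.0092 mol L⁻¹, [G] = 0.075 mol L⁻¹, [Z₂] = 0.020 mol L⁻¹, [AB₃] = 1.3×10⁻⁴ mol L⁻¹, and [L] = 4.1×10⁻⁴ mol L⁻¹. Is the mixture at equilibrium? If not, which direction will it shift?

no; Q < K, reaction proceeds forward

Q = [L]²·[G]²·[A₂]² / ([Z₂]·[AB₃]²) = (4.1×10⁻⁴)²·(0.075)²·(0.0092)² / ((0.020)·(1.3×10⁻⁴)²) = 2.4×10⁻⁴
Q = 2.4×10⁻⁴ < Keq = 0.0022: net forward reaction.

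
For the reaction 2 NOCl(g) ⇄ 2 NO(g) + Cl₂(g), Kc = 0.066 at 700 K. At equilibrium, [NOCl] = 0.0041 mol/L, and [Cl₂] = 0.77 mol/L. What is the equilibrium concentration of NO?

[NO] = 0.0012 mol/L

At equilibrium, Kc = [NO]²·[Cl₂] / [NOCl]² = 0.066.
([NO])²·(0.77) / (0.0041)² = 0.066
[NO]² = 1.44×10⁻⁶ ⇒ [NO] = 0.0012 mol/L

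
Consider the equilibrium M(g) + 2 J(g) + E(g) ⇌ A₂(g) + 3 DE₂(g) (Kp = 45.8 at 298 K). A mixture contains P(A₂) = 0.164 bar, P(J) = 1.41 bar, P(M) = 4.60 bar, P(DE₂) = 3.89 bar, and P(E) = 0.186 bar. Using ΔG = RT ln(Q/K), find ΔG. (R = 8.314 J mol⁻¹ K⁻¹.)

Qp = P(A₂)·P(DE₂)³ / (P(M)·P(J)²·P(E)) = (0.164)·(3.89)³ / ((4.60)·(1.41)²·(0.186)) = 5.68
ΔG = RT ln(Qp/Kp) = (8.314 J mol⁻¹ K⁻¹)(298 K) × ln(5.68/45.8)
   = (2.478 kJ/mol)(-2.087) = -5.17 kJ/mol
ΔG < 0, so the forward reaction is spontaneous (proceeds forward).

ΔG = -5.17 kJ/mol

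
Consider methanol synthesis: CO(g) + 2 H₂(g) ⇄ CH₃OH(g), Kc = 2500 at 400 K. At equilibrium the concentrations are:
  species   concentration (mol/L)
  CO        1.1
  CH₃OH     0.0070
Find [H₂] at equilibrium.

[H₂] = 0.0016 mol/L

At equilibrium, Kc = [CH₃OH] / ([CO]·[H₂]²) = 2500.
(0.0070) / ((1.1)·([H₂])²) = 2500
[H₂]² = 2.55×10⁻⁶ ⇒ [H₂] = 0.0016 mol/L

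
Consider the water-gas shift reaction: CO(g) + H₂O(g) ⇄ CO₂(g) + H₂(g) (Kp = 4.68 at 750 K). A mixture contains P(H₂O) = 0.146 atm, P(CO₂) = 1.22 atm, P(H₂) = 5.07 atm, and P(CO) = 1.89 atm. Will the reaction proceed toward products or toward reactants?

toward reactants

Qp = P(CO₂)·P(H₂) / (P(CO)·P(H₂O)) = (1.22)·(5.07) / ((1.89)·(0.146)) = 22.4
Qp = 22.4 > Kp = 4.68, so the reverse reaction proceeds.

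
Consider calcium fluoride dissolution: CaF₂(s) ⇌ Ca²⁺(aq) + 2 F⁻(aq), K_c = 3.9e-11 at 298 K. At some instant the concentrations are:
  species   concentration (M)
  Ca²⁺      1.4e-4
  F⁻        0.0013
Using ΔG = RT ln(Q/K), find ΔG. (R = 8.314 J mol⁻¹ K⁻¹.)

ΔG = 4.47 kJ/mol

(CaF₂ is a pure solid — omitted from Q_c.)
Q_c = [Ca²⁺]·[F⁻]² = (1.4e-4)·(0.0013)² = 2.37e-10
ΔG = RT ln(Q_c/K_c) = (8.314 J mol⁻¹ K⁻¹)(298 K) × ln(2.37e-10/3.9e-11)
   = (2.478 kJ/mol)(1.804) = 4.47 kJ/mol
ΔG > 0, so the forward reaction is non-spontaneous (proceeds in reverse).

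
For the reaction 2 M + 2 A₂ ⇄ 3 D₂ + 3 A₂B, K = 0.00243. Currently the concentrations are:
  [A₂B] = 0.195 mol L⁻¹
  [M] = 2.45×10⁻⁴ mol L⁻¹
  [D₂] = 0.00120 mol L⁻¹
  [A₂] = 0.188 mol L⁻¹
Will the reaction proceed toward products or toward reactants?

Q = [D₂]³·[A₂B]³ / ([M]²·[A₂]²) = (0.00120)³·(0.195)³ / ((2.45×10⁻⁴)²·(0.188)²) = 0.00604
Q = 0.00604 > K = 0.00243, so the reverse reaction proceeds.

in the reverse direction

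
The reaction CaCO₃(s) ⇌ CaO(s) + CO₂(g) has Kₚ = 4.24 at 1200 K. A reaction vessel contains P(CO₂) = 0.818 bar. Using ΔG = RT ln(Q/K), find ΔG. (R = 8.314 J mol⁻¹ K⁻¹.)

ΔG = -16.4 kJ/mol

(CaCO₃, CaO are pure solids — omitted from Qₚ.)
Qₚ = P(CO₂) = 0.818
ΔG = RT ln(Qₚ/Kₚ) = (8.314 J mol⁻¹ K⁻¹)(1200 K) × ln(0.818/4.24)
   = (9.977 kJ/mol)(-1.645) = -16.4 kJ/mol
ΔG < 0, so the forward reaction is spontaneous (proceeds forward).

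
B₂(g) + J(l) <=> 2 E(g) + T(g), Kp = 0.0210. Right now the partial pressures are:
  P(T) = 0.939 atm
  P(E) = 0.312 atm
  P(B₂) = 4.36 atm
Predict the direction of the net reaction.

neither direction; the system is at equilibrium

(J is a pure liquid — omitted from Qp.)
Qp = P(E)²·P(T) / P(B₂) = (0.312)²·(0.939) / (4.36) = 0.0210
Qp = 0.0210 = Kp, so the system is already at equilibrium.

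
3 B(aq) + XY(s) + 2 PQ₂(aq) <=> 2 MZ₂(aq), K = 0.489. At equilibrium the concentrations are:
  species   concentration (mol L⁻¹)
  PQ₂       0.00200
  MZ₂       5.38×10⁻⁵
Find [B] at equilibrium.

[B] = 0.114 mol L⁻¹

(XY is a pure solid — omitted from K.)
At equilibrium, K = [MZ₂]² / ([B]³·[PQ₂]²) = 0.489.
(5.38×10⁻⁵)² / (([B])³·(0.00200)²) = 0.489
[B]³ = 0.00148 ⇒ [B] = 0.114 mol L⁻¹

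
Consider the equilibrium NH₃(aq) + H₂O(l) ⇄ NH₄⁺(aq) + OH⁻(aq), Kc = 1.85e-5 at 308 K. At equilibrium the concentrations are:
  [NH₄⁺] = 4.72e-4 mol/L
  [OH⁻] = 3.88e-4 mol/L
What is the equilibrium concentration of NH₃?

(H₂O is a pure liquid — omitted from Kc.)
At equilibrium, Kc = [NH₄⁺]·[OH⁻] / [NH₃] = 1.85e-5.
(4.72e-4)·(3.88e-4) / ([NH₃]) = 1.85e-5
[NH₃] = 0.00990 mol/L

[NH₃] = 0.00990 mol/L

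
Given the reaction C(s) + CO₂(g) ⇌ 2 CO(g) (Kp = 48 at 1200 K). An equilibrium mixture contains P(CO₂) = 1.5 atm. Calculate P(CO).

P(CO) = 8.5 atm

(C is a pure solid — omitted from Kp.)
At equilibrium, Kp = P(CO)² / P(CO₂) = 48.
(P(CO))² / (1.5) = 48
P(CO)² = 72.0 ⇒ P(CO) = 8.5 atm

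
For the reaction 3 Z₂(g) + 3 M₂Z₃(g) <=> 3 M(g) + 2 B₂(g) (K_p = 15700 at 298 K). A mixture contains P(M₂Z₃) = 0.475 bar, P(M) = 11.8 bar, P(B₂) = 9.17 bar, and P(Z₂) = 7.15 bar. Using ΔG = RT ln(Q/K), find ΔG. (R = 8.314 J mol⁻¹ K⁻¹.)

Q_p = P(M)³·P(B₂)² / (P(Z₂)³·P(M₂Z₃)³) = (11.8)³·(9.17)² / ((7.15)³·(0.475)³) = 3530
ΔG = RT ln(Q_p/K_p) = (8.314 J mol⁻¹ K⁻¹)(298 K) × ln(3530/15700)
   = (2.478 kJ/mol)(-1.492) = -3.70 kJ/mol
ΔG < 0, so the forward reaction is spontaneous (proceeds forward).

ΔG = -3.70 kJ/mol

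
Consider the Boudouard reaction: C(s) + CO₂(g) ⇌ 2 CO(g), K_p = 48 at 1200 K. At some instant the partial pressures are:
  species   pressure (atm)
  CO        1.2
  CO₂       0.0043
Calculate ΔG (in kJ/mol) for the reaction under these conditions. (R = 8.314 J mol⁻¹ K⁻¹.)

(C is a pure solid — omitted from Q_p.)
Q_p = P(CO)² / P(CO₂) = (1.2)² / (0.0043) = 335
ΔG = RT ln(Q_p/K_p) = (8.314 J mol⁻¹ K⁻¹)(1200 K) × ln(335/48)
   = (9.977 kJ/mol)(1.943) = 19.4 kJ/mol
ΔG > 0, so the forward reaction is non-spontaneous (proceeds in reverse).

ΔG = 19.4 kJ/mol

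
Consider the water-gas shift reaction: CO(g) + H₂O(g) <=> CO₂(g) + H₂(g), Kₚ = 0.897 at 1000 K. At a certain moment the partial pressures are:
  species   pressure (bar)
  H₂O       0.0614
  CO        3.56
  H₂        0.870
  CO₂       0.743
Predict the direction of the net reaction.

Qₚ = P(CO₂)·P(H₂) / (P(CO)·P(H₂O)) = (0.743)·(0.870) / ((3.56)·(0.0614)) = 2.96
Qₚ = 2.96 > Kₚ = 0.897, so the reverse reaction proceeds.

toward reactants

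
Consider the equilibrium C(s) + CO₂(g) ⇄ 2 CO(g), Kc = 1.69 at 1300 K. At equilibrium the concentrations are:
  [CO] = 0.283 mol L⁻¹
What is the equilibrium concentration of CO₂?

(C is a pure solid — omitted from Kc.)
At equilibrium, Kc = [CO]² / [CO₂] = 1.69.
(0.283)² / ([CO₂]) = 1.69
[CO₂] = 0.0474 mol L⁻¹

[CO₂] = 0.0474 mol L⁻¹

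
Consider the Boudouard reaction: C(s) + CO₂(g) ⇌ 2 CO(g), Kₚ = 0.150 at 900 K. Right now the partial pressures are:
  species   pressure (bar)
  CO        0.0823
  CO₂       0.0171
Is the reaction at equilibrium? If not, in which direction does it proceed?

(C is a pure solid — omitted from Qₚ.)
Qₚ = P(CO)² / P(CO₂) = (0.0823)² / (0.0171) = 0.396
Qₚ = 0.396 > Kₚ = 0.150, so the reverse reaction proceeds.

in the reverse direction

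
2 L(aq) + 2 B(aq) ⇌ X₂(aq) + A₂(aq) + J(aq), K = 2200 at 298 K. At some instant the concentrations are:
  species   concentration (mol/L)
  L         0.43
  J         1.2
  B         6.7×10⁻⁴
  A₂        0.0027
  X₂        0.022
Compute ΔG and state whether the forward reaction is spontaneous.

ΔG = -2.33 kJ/mol; the forward reaction is spontaneous

Q = [X₂]·[A₂]·[J] / ([L]²·[B]²) = (0.022)·(0.0027)·(1.2) / ((0.43)²·(6.7×10⁻⁴)²) = 859
ΔG = RT ln(Q/K) = (8.314 J mol⁻¹ K⁻¹)(298 K) × ln(859/2200)
   = (2.478 kJ/mol)(-0.9404) = -2.33 kJ/mol
ΔG < 0, so the forward reaction is spontaneous (proceeds forward).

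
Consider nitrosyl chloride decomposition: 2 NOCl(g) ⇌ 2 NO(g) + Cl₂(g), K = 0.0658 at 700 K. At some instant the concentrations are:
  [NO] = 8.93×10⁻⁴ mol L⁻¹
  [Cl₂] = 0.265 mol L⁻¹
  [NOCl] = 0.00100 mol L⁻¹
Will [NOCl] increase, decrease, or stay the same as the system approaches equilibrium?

increase

Q = [NO]²·[Cl₂] / [NOCl]² = (8.93×10⁻⁴)²·(0.265) / (0.00100)² = 0.211
Q = 0.211 > K = 0.0658: net reverse reaction.
NOCl is a reactant, so it increases.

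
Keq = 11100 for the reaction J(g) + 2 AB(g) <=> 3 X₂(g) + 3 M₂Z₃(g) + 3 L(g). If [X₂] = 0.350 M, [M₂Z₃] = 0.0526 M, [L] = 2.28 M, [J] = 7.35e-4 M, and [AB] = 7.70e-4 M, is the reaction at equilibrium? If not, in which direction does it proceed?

toward reactants

Q = [X₂]³·[M₂Z₃]³·[L]³ / ([J]·[AB]²) = (0.350)³·(0.0526)³·(2.28)³ / ((7.35e-4)·(7.70e-4)²) = 1.70e5
Q = 1.70e5 > Keq = 11100, so the reverse reaction proceeds.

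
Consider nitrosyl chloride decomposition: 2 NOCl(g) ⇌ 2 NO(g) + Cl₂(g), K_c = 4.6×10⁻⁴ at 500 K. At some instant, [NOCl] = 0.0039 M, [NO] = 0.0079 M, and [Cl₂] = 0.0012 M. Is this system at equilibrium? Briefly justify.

Q_c = [NO]²·[Cl₂] / [NOCl]² = (0.0079)²·(0.0012) / (0.0039)² = 0.0049
Q_c = 0.0049 > K_c = 4.6×10⁻⁴: net reverse reaction.

no; Q > K, reaction proceeds in reverse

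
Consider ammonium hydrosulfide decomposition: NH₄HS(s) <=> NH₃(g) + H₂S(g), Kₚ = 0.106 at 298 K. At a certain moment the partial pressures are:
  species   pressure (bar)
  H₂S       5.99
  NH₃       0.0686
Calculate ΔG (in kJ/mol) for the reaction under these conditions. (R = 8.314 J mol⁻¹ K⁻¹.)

ΔG = 3.36 kJ/mol

(NH₄HS is a pure solid — omitted from Qₚ.)
Qₚ = P(NH₃)·P(H₂S) = (0.0686)·(5.99) = 0.411
ΔG = RT ln(Qₚ/Kₚ) = (8.314 J mol⁻¹ K⁻¹)(298 K) × ln(0.411/0.106)
   = (2.478 kJ/mol)(1.355) = 3.36 kJ/mol
ΔG > 0, so the forward reaction is non-spontaneous (proceeds in reverse).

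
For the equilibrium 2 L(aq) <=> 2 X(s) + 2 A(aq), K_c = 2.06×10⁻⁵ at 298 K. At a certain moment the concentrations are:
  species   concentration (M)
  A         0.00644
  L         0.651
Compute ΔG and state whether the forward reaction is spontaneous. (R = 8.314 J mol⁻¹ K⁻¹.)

(X is a pure solid — omitted from Q_c.)
Q_c = [A]² / [L]² = (0.00644)² / (0.651)² = 9.79×10⁻⁵
ΔG = RT ln(Q_c/K_c) = (8.314 J mol⁻¹ K⁻¹)(298 K) × ln(9.79×10⁻⁵/2.06×10⁻⁵)
   = (2.478 kJ/mol)(1.559) = 3.86 kJ/mol
ΔG > 0, so the forward reaction is non-spontaneous (proceeds in reverse).

ΔG = 3.86 kJ/mol; the forward reaction is non-spontaneous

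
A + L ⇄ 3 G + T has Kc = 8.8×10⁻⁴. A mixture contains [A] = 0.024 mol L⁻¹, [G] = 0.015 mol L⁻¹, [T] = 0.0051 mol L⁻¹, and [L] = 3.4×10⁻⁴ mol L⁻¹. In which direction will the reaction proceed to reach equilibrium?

Qc = [G]³·[T] / ([A]·[L]) = (0.015)³·(0.0051) / ((0.024)·(3.4×10⁻⁴)) = 0.0021
Qc = 0.0021 > Kc = 8.8×10⁻⁴, so the reverse reaction proceeds.

to the left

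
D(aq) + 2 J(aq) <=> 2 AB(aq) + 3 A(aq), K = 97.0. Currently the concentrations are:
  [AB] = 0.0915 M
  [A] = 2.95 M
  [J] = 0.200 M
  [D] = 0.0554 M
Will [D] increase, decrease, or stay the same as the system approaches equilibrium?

Q = [AB]²·[A]³ / ([D]·[J]²) = (0.0915)²·(2.95)³ / ((0.0554)·(0.200)²) = 97.0
Q = 97.0 = K; the system is at equilibrium.

stay the same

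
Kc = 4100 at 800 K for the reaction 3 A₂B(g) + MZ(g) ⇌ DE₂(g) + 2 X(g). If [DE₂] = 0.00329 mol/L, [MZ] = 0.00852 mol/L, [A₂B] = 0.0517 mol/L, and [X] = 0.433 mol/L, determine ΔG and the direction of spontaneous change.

Qc = [DE₂]·[X]² / ([A₂B]³·[MZ]) = (0.00329)·(0.433)² / ((0.0517)³·(0.00852)) = 524
ΔG = RT ln(Qc/Kc) = (8.314 J mol⁻¹ K⁻¹)(800 K) × ln(524/4100)
   = (6.651 kJ/mol)(-2.057) = -13.7 kJ/mol
ΔG < 0, so the forward reaction is spontaneous (proceeds forward).

ΔG = -13.7 kJ/mol; the forward reaction is spontaneous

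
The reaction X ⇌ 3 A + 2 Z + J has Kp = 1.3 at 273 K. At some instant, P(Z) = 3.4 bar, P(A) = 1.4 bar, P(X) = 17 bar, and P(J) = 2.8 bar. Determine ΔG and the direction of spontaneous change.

Qp = P(A)³·P(Z)²·P(J) / P(X) = (1.4)³·(3.4)²·(2.8) / (17) = 5.22
ΔG = RT ln(Qp/Kp) = (8.314 J mol⁻¹ K⁻¹)(273 K) × ln(5.22/1.3)
   = (2.270 kJ/mol)(1.390) = 3.16 kJ/mol
ΔG > 0, so the forward reaction is non-spontaneous (proceeds in reverse).

ΔG = 3.16 kJ/mol; the forward reaction is non-spontaneous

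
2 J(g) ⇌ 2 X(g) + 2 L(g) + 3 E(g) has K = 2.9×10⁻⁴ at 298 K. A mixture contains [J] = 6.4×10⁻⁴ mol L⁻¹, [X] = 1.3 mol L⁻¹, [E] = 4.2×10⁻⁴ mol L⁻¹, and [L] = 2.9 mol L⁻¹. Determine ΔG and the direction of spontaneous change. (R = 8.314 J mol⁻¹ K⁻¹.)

ΔG = 5.41 kJ/mol; the forward reaction is non-spontaneous

Q = [X]²·[L]²·[E]³ / [J]² = (1.3)²·(2.9)²·(4.2×10⁻⁴)³ / (6.4×10⁻⁴)² = 0.00257
ΔG = RT ln(Q/K) = (8.314 J mol⁻¹ K⁻¹)(298 K) × ln(0.00257/2.9×10⁻⁴)
   = (2.478 kJ/mol)(2.182) = 5.41 kJ/mol
ΔG > 0, so the forward reaction is non-spontaneous (proceeds in reverse).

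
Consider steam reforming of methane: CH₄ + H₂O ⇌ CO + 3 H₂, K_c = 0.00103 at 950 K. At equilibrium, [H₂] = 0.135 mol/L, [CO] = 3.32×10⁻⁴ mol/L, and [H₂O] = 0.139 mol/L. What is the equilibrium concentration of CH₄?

At equilibrium, K_c = [CO]·[H₂]³ / ([CH₄]·[H₂O]) = 0.00103.
(3.32×10⁻⁴)·(0.135)³ / (([CH₄])·(0.139)) = 0.00103
[CH₄] = 0.00571 mol/L

[CH₄] = 0.00571 mol/L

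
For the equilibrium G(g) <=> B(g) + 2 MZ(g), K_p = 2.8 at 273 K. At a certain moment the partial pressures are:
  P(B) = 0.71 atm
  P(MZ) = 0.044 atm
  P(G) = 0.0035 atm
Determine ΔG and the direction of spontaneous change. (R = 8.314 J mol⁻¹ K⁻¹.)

ΔG = -4.46 kJ/mol; the forward reaction is spontaneous

Q_p = P(B)·P(MZ)² / P(G) = (0.71)·(0.044)² / (0.0035) = 0.393
ΔG = RT ln(Q_p/K_p) = (8.314 J mol⁻¹ K⁻¹)(273 K) × ln(0.393/2.8)
   = (2.270 kJ/mol)(-1.964) = -4.46 kJ/mol
ΔG < 0, so the forward reaction is spontaneous (proceeds forward).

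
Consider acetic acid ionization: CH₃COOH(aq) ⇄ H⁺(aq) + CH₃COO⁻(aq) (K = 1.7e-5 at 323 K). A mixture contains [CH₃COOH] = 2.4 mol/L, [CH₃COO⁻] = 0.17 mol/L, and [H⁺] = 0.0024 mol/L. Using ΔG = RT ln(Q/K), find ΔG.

ΔG = 6.18 kJ/mol

Q = [H⁺]·[CH₃COO⁻] / [CH₃COOH] = (0.0024)·(0.17) / (2.4) = 1.70e-4
ΔG = RT ln(Q/K) = (8.314 J mol⁻¹ K⁻¹)(323 K) × ln(1.70e-4/1.7e-5)
   = (2.685 kJ/mol)(2.303) = 6.18 kJ/mol
ΔG > 0, so the forward reaction is non-spontaneous (proceeds in reverse).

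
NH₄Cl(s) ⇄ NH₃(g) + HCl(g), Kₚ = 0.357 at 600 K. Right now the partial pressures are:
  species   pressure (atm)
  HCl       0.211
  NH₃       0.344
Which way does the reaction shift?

in the forward direction

(NH₄Cl is a pure solid — omitted from Qₚ.)
Qₚ = P(NH₃)·P(HCl) = (0.344)·(0.211) = 0.0726
Qₚ = 0.0726 < Kₚ = 0.357, so the forward reaction proceeds.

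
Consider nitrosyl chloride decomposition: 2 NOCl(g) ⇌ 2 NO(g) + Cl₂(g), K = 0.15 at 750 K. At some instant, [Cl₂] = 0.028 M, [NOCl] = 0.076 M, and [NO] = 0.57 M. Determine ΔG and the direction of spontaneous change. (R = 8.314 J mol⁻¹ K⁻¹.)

ΔG = 14.7 kJ/mol; the forward reaction is non-spontaneous

Q = [NO]²·[Cl₂] / [NOCl]² = (0.57)²·(0.028) / (0.076)² = 1.58
ΔG = RT ln(Q/K) = (8.314 J mol⁻¹ K⁻¹)(750 K) × ln(1.58/0.15)
   = (6.236 kJ/mol)(2.355) = 14.7 kJ/mol
ΔG > 0, so the forward reaction is non-spontaneous (proceeds in reverse).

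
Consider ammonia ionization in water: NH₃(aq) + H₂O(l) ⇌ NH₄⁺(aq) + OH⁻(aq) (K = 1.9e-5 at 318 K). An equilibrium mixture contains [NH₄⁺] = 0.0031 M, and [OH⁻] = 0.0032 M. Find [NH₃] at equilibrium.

(H₂O is a pure liquid — omitted from K.)
At equilibrium, K = [NH₄⁺]·[OH⁻] / [NH₃] = 1.9e-5.
(0.0031)·(0.0032) / ([NH₃]) = 1.9e-5
[NH₃] = 0.522 = 0.52 M

[NH₃] = 0.52 M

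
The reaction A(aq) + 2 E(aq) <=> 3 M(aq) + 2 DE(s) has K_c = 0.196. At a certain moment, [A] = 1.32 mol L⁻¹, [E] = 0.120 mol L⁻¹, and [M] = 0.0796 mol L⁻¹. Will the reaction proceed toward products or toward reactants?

in the forward direction

(DE is a pure solid — omitted from Q_c.)
Q_c = [M]³ / ([A]·[E]²) = (0.0796)³ / ((1.32)·(0.120)²) = 0.0265
Q_c = 0.0265 < K_c = 0.196, so the forward reaction proceeds.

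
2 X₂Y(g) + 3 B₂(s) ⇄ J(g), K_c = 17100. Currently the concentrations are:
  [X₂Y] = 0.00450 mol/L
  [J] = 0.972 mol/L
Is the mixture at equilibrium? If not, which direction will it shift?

no; Q > K, reaction proceeds in reverse

(B₂ is a pure solid — omitted from Q_c.)
Q_c = [J] / [X₂Y]² = (0.972) / (0.00450)² = 48000
Q_c = 48000 > K_c = 17100: net reverse reaction.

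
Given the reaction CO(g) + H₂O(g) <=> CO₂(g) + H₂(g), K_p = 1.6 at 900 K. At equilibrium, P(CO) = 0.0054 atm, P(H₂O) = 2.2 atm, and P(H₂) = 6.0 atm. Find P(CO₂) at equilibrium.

At equilibrium, K_p = P(CO₂)·P(H₂) / (P(CO)·P(H₂O)) = 1.6.
(P(CO₂))·(6.0) / ((0.0054)·(2.2)) = 1.6
P(CO₂) = 0.00317 = 0.0032 atm

P(CO₂) = 0.0032 atm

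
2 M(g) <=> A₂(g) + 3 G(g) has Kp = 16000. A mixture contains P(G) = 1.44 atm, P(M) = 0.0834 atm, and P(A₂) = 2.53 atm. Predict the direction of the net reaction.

to the right

Qp = P(A₂)·P(G)³ / P(M)² = (2.53)·(1.44)³ / (0.0834)² = 1090
Qp = 1090 < Kp = 16000, so the forward reaction proceeds.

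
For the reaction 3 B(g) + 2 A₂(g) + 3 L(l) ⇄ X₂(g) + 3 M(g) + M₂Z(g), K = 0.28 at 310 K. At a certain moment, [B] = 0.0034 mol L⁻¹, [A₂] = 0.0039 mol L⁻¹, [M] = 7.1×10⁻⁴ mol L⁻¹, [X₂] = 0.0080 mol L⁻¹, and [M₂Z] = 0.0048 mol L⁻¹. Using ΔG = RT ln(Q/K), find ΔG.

ΔG = -6.44 kJ/mol

(L is a pure liquid — omitted from Q.)
Q = [X₂]·[M]³·[M₂Z] / ([B]³·[A₂]²) = (0.0080)·(7.1×10⁻⁴)³·(0.0048) / ((0.0034)³·(0.0039)²) = 0.0230
ΔG = RT ln(Q/K) = (8.314 J mol⁻¹ K⁻¹)(310 K) × ln(0.0230/0.28)
   = (2.577 kJ/mol)(-2.499) = -6.44 kJ/mol
ΔG < 0, so the forward reaction is spontaneous (proceeds forward).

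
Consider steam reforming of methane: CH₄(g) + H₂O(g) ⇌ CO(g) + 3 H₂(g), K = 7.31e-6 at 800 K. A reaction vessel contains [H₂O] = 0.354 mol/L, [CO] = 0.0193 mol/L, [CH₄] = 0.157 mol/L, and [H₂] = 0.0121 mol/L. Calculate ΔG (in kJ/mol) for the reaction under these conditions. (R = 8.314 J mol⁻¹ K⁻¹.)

Q = [CO]·[H₂]³ / ([CH₄]·[H₂O]) = (0.0193)·(0.0121)³ / ((0.157)·(0.354)) = 6.15e-7
ΔG = RT ln(Q/K) = (8.314 J mol⁻¹ K⁻¹)(800 K) × ln(6.15e-7/7.31e-6)
   = (6.651 kJ/mol)(-2.475) = -16.5 kJ/mol
ΔG < 0, so the forward reaction is spontaneous (proceeds forward).

ΔG = -16.5 kJ/mol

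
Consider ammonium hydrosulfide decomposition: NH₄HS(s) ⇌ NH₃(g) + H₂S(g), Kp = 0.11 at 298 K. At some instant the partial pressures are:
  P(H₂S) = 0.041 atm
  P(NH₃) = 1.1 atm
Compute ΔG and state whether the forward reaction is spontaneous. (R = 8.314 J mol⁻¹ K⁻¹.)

ΔG = -2.21 kJ/mol; the forward reaction is spontaneous

(NH₄HS is a pure solid — omitted from Qp.)
Qp = P(NH₃)·P(H₂S) = (1.1)·(0.041) = 0.0451
ΔG = RT ln(Qp/Kp) = (8.314 J mol⁻¹ K⁻¹)(298 K) × ln(0.0451/0.11)
   = (2.478 kJ/mol)(-0.8916) = -2.21 kJ/mol
ΔG < 0, so the forward reaction is spontaneous (proceeds forward).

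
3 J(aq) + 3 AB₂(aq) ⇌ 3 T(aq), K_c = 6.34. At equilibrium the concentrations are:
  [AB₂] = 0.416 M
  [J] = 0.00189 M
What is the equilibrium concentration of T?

[T] = 0.00146 M

At equilibrium, K_c = [T]³ / ([J]³·[AB₂]³) = 6.34.
([T])³ / ((0.00189)³·(0.416)³) = 6.34
[T]³ = 3.08×10⁻⁹ ⇒ [T] = 0.00146 M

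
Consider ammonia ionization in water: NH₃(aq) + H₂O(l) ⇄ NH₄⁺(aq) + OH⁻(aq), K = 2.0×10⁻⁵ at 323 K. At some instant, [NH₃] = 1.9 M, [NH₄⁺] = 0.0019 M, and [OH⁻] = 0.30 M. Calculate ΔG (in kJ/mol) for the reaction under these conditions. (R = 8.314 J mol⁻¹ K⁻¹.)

(H₂O is a pure liquid — omitted from Q.)
Q = [NH₄⁺]·[OH⁻] / [NH₃] = (0.0019)·(0.30) / (1.9) = 3.00×10⁻⁴
ΔG = RT ln(Q/K) = (8.314 J mol⁻¹ K⁻¹)(323 K) × ln(3.00×10⁻⁴/2.0×10⁻⁵)
   = (2.685 kJ/mol)(2.708) = 7.27 kJ/mol
ΔG > 0, so the forward reaction is non-spontaneous (proceeds in reverse).

ΔG = 7.27 kJ/mol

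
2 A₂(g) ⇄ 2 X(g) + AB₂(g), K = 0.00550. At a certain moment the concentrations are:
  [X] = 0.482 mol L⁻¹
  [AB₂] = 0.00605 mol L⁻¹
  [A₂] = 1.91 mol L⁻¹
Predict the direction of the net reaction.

forward (toward products)

Q = [X]²·[AB₂] / [A₂]² = (0.482)²·(0.00605) / (1.91)² = 3.85×10⁻⁴
Q = 3.85×10⁻⁴ < K = 0.00550, so the forward reaction proceeds.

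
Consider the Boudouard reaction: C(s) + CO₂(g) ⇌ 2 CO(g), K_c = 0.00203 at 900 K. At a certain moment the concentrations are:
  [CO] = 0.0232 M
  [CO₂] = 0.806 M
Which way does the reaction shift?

in the forward direction

(C is a pure solid — omitted from Q_c.)
Q_c = [CO]² / [CO₂] = (0.0232)² / (0.806) = 6.68×10⁻⁴
Q_c = 6.68×10⁻⁴ < K_c = 0.00203, so the forward reaction proceeds.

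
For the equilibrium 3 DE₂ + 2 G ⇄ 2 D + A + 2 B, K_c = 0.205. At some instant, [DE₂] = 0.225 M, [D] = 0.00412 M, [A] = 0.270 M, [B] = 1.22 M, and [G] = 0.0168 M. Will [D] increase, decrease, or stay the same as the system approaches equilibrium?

decrease

Q_c = [D]²·[A]·[B]² / ([DE₂]³·[G]²) = (0.00412)²·(0.270)·(1.22)² / ((0.225)³·(0.0168)²) = 2.12
Q_c = 2.12 > K_c = 0.205: net reverse reaction.
D is a product, so it decreases.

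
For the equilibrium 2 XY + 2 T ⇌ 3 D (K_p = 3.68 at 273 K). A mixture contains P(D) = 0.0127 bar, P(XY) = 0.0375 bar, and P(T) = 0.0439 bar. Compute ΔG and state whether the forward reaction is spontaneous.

Q_p = P(D)³ / (P(XY)²·P(T)²) = (0.0127)³ / ((0.0375)²·(0.0439)²) = 0.756
ΔG = RT ln(Q_p/K_p) = (8.314 J mol⁻¹ K⁻¹)(273 K) × ln(0.756/3.68)
   = (2.270 kJ/mol)(-1.583) = -3.59 kJ/mol
ΔG < 0, so the forward reaction is spontaneous (proceeds forward).

ΔG = -3.59 kJ/mol; the forward reaction is spontaneous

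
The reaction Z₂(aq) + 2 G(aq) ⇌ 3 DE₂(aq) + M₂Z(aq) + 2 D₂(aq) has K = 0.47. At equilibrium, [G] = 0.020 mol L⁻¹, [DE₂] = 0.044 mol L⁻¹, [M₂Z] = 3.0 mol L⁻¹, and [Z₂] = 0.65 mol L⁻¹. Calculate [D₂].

At equilibrium, K = [DE₂]³·[M₂Z]·[D₂]² / ([Z₂]·[G]²) = 0.47.
(0.044)³·(3.0)·([D₂])² / ((0.65)·(0.020)²) = 0.47
[D₂]² = 0.478 ⇒ [D₂] = 0.69 mol L⁻¹

[D₂] = 0.69 mol L⁻¹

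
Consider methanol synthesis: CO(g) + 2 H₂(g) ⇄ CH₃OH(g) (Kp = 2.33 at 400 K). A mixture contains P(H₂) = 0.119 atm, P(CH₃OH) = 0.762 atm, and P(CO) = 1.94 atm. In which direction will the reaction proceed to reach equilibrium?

toward reactants

Qp = P(CH₃OH) / (P(CO)·P(H₂)²) = (0.762) / ((1.94)·(0.119)²) = 27.7
Qp = 27.7 > Kp = 2.33, so the reverse reaction proceeds.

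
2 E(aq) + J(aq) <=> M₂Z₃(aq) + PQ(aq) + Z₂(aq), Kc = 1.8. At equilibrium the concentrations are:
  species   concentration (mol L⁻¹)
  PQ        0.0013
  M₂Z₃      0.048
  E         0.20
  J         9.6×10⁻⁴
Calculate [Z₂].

[Z₂] = 1.1 mol L⁻¹

At equilibrium, Kc = [M₂Z₃]·[PQ]·[Z₂] / ([E]²·[J]) = 1.8.
(0.048)·(0.0013)·([Z₂]) / ((0.20)²·(9.6×10⁻⁴)) = 1.8
[Z₂] = 1.11 = 1.1 mol L⁻¹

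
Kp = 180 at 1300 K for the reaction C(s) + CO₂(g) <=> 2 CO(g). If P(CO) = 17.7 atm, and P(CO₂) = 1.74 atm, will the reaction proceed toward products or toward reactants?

at equilibrium

(C is a pure solid — omitted from Qp.)
Qp = P(CO)² / P(CO₂) = (17.7)² / (1.74) = 180
Qp = 180 = Kp, so the system is already at equilibrium.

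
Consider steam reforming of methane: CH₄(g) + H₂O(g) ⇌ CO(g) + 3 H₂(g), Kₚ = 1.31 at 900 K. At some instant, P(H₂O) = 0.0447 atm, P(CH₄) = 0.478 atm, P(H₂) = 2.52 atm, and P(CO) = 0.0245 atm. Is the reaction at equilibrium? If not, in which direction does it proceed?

Qₚ = P(CO)·P(H₂)³ / (P(CH₄)·P(H₂O)) = (0.0245)·(2.52)³ / ((0.478)·(0.0447)) = 18.3
Qₚ = 18.3 > Kₚ = 1.31, so the reverse reaction proceeds.

to the left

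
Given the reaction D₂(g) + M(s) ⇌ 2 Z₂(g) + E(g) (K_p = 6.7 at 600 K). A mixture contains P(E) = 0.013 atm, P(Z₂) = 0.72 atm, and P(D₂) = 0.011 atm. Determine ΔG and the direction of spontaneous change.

ΔG = -11.9 kJ/mol; the forward reaction is spontaneous

(M is a pure solid — omitted from Q_p.)
Q_p = P(Z₂)²·P(E) / P(D₂) = (0.72)²·(0.013) / (0.011) = 0.613
ΔG = RT ln(Q_p/K_p) = (8.314 J mol⁻¹ K⁻¹)(600 K) × ln(0.613/6.7)
   = (4.988 kJ/mol)(-2.391) = -11.9 kJ/mol
ΔG < 0, so the forward reaction is spontaneous (proceeds forward).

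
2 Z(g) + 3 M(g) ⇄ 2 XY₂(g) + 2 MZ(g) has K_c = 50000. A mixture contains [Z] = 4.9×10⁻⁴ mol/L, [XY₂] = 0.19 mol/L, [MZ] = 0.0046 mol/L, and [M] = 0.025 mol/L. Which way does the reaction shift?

reverse (toward reactants)

Q_c = [XY₂]²·[MZ]² / ([Z]²·[M]³) = (0.19)²·(0.0046)² / ((4.9×10⁻⁴)²·(0.025)³) = 2.0×10⁵
Q_c = 2.0×10⁵ > K_c = 50000, so the reverse reaction proceeds.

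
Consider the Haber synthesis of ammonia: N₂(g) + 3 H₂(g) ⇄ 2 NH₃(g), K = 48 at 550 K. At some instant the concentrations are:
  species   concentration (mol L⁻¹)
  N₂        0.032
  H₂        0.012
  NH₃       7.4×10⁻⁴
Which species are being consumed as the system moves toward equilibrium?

N₂, H₂ (reactants)

Q = [NH₃]² / ([N₂]·[H₂]³) = (7.4×10⁻⁴)² / ((0.032)·(0.012)³) = 9.9
Q = 9.9 < K = 48: net forward reaction.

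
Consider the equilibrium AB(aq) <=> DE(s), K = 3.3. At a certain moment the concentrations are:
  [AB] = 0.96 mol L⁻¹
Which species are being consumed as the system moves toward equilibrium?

AB (reactants)

(DE is a pure solid — omitted from Q.)
Q = 1 / [AB] = 1 / (0.96) = 1.0
Q = 1.0 < K = 3.3: net forward reaction.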